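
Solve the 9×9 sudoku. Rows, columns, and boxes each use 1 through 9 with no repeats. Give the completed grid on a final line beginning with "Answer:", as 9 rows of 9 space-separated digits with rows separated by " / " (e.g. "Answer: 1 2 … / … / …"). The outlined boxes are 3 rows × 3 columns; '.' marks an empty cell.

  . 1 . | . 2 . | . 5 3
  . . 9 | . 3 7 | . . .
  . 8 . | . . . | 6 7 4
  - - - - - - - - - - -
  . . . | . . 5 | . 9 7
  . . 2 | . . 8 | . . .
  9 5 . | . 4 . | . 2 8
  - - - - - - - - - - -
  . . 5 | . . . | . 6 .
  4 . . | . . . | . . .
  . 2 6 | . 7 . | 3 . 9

Step 1. [r6c7∈{1}] only 1 remains possible at r6c7, so r6c7=1.
Step 2. [r9c4∈{1,4,5,8}] in row 9, 5 fits only at r9c4. So r9c4=5.
Step 3. [r5c9∈{5,6}] across col 9, 6 lands solely at r5c9, so r5c9=6.
Step 4. [r4c7∈{4}] r4c7 is down to just 4, so r4c7=4.
Step 5. [r4c4∈{1,2,3,6}] r4c4 is the only open cell in row 4 admitting 2, so r4c4=2.
Step 6. [r1c3∈{4,7}] across col 3, 4 lands solely at r1c3, so r1c3=4.
Step 7. [r2c4∈{1,4,6,8}] r2c4 is the only open cell in row 2 admitting 4, so r2c4=4.
Step 8. [r1c4∈{6,8,9}] box 2 places 8 nowhere but r1c4. So r1c4=8.
Step 9. [r7c6∈{1,2,3,4,9}] 4 has one home in row 7: r7c6 ⇒ r7c6=4.
Step 10. [r9c6∈{1}] r9c6 is down to just 1, so r9c6=1.
Step 11. [r8c6∈{2,3,6,9}] col 6 places 2 nowhere but r8c6, so r8c6=2.
Step 12. [r3c3∈{3}] r3c3 has the single candidate 3 ⇒ r3c3=3.
Step 13. [r6c3∈{7}] r6c3 is down to just 7, so r6c3=7.
Step 14. [r9c1∈{8}] only 8 remains possible at r9c1 ⇒ r9c1=8.
Step 15. [r8c3∈{1}] r8c3 has the single candidate 1, so r8c3=1.
Step 16. [r8c8∈{8}] r8c8 is down to just 8. So r8c8=8.
Step 17. [r5c4∈{1,3,7,9}] r5c4 is the only open cell in row 5 admitting 7. So r5c4=7.
Step 18. [r5c5∈{1,9}] in row 5, 9 fits only at r5c5, so r5c5=9.
Step 19. [r2c2∈{6}] nothing but 6 survives at r2c2. So r2c2=6.
Step 20. [r4c2∈{3}] r4c2 is down to just 3. So r4c2=3.
Step 21. [r8c4∈{3,6,9}] in row 8, 3 fits only at r8c4. So r8c4=3.
Step 22. [r4c5∈{1,6}] across box 5, 1 lands solely at r4c5, so r4c5=1.
Step 23. [r8c2∈{7,9}] row 8 places 9 nowhere but r8c2, so r8c2=9.
Step 24. [r3c1∈{2,5}] row 3 places 2 nowhere but r3c1, so r3c1=2.
Step 25. [r1c6∈{6,9}] 6 has one home in row 1: r1c6 ⇒ r1c6=6.
Step 26. [r8c7∈{5,7}] row 8 places 7 nowhere but r8c7. So r8c7=7.
Step 27. [r7c9∈{1,2}] in row 7, 1 fits only at r7c9. So r7c9=1.
Step 28. [r1c1∈{7}] r1c1's peers cover all but 7, so r1c1=7.
Step 29. [r3c4∈{1,9}] 1 has one home in row 3: r3c4. So r3c4=1.
Step 30. [r2c9∈{2}] nothing but 2 survives at r2c9, so r2c9=2.
Step 31. [r3c6∈{9}] only 9 remains possible at r3c6. So r3c6=9.
Step 32. [r4c3∈{8}] only 8 remains possible at r4c3. So r4c3=8.
Step 33. [r5c2∈{4}] r5c2 has the single candidate 4, so r5c2=4.
Step 34. [r7c5∈{8}] r7c5 has the single candidate 8. So r7c5=8.
Step 35. [r9c8∈{4}] nothing but 4 survives at r9c8 ⇒ r9c8=4.
Step 36. [r7c2∈{7}] nothing but 7 survives at r7c2, so r7c2=7.
Step 37. [r6c6∈{3}] only 3 remains possible at r6c6 ⇒ r6c6=3.
Step 38. [r5c1∈{1}] r5c1 is down to just 1 ⇒ r5c1=1.
Step 39. [r2c8∈{1}] nothing but 1 survives at r2c8, so r2c8=1.
Step 40. [r6c4∈{6}] r6c4 is down to just 6. So r6c4=6.
Step 41. [r1c7∈{9}] r1c7 has the single candidate 9. So r1c7=9.
Step 42. [r7c7∈{2}] only 2 remains possible at r7c7 ⇒ r7c7=2.
Step 43. [r3c5∈{5}] nothing but 5 survives at r3c5, so r3c5=5.
Step 44. [r5c8∈{3}] r5c8 has the single candidate 3. So r5c8=3.
Step 45. [r8c5∈{6}] nothing but 6 survives at r8c5, so r8c5=6.
Step 46. [r7c1∈{3}] r7c1's peers cover all but 3. So r7c1=3.
Step 47. [r2c1∈{5}] only 5 remains possible at r2c1, so r2c1=5.
Step 48. [r2c7∈{8}] only 8 remains possible at r2c7 ⇒ r2c7=8.
Step 49. [r7c4∈{9}] r7c4 has the single candidate 9, so r7c4=9.
Step 50. [r5c7∈{5}] nothing but 5 survives at r5c7, so r5c7=5.
Step 51. [r8c9∈{5}] r8c9 has the single candidate 5. So r8c9=5.
Step 52. [r4c1∈{6}] only 6 remains possible at r4c1. So r4c1=6.

Answer: 7 1 4 8 2 6 9 5 3 / 5 6 9 4 3 7 8 1 2 / 2 8 3 1 5 9 6 7 4 / 6 3 8 2 1 5 4 9 7 / 1 4 2 7 9 8 5 3 6 / 9 5 7 6 4 3 1 2 8 / 3 7 5 9 8 4 2 6 1 / 4 9 1 3 6 2 7 8 5 / 8 2 6 5 7 1 3 4 9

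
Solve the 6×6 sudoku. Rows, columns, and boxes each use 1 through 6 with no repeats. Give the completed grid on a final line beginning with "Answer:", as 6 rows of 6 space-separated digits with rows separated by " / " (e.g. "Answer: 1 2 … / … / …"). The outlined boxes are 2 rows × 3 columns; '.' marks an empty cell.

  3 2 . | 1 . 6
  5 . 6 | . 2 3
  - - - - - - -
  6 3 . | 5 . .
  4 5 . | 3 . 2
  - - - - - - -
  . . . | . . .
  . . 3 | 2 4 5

Step 1. [r5c6∈{1}] r5c6's peers cover all but 1. So r5c6=1.
Step 2. [r2c2∈{1,4}] 1 has one home in row 2: r2c2. So r2c2=1.
Step 3. [r4c3∈{1}] nothing but 1 survives at r4c3, so r4c3=1.
Step 4. [r5c4∈{6}] r5c4 has the single candidate 6 ⇒ r5c4=6.
Step 5. [r5c3∈{2,4,5}] row 5 places 5 nowhere but r5c3 ⇒ r5c3=5.
Step 6. [r6c2∈{6}] r6c2's peers cover all but 6 ⇒ r6c2=6.
Step 7. [r3c3∈{2}] r3c3's peers cover all but 2, so r3c3=2.
Step 8. [r6c1∈{1}] r6c1 is down to just 1 ⇒ r6c1=1.
Step 9. [r5c2∈{4}] r5c2's peers cover all but 4 ⇒ r5c2=4.
Step 10. [r5c1∈{2}] r5c1 has the single candidate 2, so r5c1=2.
Step 11. [r1c3∈{4}] only 4 remains possible at r1c3 ⇒ r1c3=4.
Step 12. [r3c5∈{1}] nothing but 1 survives at r3c5 ⇒ r3c5=1.
Step 13. [r1c5∈{5}] r1c5's peers cover all but 5. So r1c5=5.
Step 14. [r5c5∈{3}] r5c5's peers cover all but 3. So r5c5=3.
Step 15. [r3c6∈{4}] r3c6 is down to just 4. So r3c6=4.
Step 16. [r2c4∈{4}] r2c4 has the single candidate 4. So r2c4=4.
Step 17. [r4c5∈{6}] r4c5's peers cover all but 6, so r4c5=6.

Answer: 3 2 4 1 5 6 / 5 1 6 4 2 3 / 6 3 2 5 1 4 / 4 5 1 3 6 2 / 2 4 5 6 3 1 / 1 6 3 2 4 5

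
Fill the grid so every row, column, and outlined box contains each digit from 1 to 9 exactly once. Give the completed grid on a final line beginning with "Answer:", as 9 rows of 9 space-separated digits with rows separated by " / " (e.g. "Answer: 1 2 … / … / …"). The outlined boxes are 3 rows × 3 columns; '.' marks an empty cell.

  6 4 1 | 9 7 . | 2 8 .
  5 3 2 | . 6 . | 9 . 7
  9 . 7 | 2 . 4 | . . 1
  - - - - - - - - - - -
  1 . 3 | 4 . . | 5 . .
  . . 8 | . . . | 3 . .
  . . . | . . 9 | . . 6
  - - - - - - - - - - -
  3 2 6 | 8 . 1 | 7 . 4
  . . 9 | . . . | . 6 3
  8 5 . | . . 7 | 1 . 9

Step 1. [r5c9∈{2}] only 2 remains possible at r5c9, so r5c9=2.
Step 2. [r6c2∈{7}] r6c2 is down to just 7, so r6c2=7.
Step 3. [r8c4∈{5}] r8c4's peers cover all but 5, so r8c4=5.
Step 4. [r6c7∈{4,8}] in col 7, 4 fits only at r6c7 ⇒ r6c7=4.
Step 5. [r6c5∈{1,2,3,5,8}] r6c5 is the only open cell in row 6 admitting 8, so r6c5=8.
Step 6. [r5c5∈{1,5}] in col 5, 1 fits only at r5c5 ⇒ r5c5=1.
Step 7. [r3c5∈{3,5}] r3c5 is the only open cell in col 5 admitting 5 ⇒ r3c5=5.
Step 8. [r4c5∈{2}] only 2 remains possible at r4c5. So r4c5=2.
Step 9. [r4c6∈{6}] r4c6 is down to just 6 ⇒ r4c6=6.
Step 10. [r9c3∈{4}] nothing but 4 survives at r9c3 ⇒ r9c3=4.
Step 11. [r4c2∈{9}] r4c2's peers cover all but 9, so r4c2=9.
Step 12. [r5c4∈{7}] r5c4 is down to just 7 ⇒ r5c4=7.
Step 13. [r6c4∈{3}] r6c4 is down to just 3. So r6c4=3.
Step 14. [r6c8∈{1}] r6c8's peers cover all but 1, so r6c8=1.
Step 15. [r2c8∈{4}] nothing but 4 survives at r2c8, so r2c8=4.
Step 16. [r2c4∈{1}] r2c4 is down to just 1. So r2c4=1.
Step 17. [r5c1∈{4}] nothing but 4 survives at r5c1 ⇒ r5c1=4.
Step 18. [r7c5∈{9}] r7c5 has the single candidate 9 ⇒ r7c5=9.
Step 19. [r8c6∈{2}] only 2 remains possible at r8c6. So r8c6=2.
Step 20. [r3c2∈{8}] nothing but 8 survives at r3c2 ⇒ r3c2=8.
Step 21. [r4c9∈{8}] only 8 remains possible at r4c9 ⇒ r4c9=8.
Step 22. [r3c7∈{6}] nothing but 6 survives at r3c7. So r3c7=6.
Step 23. [r2c6∈{8}] only 8 remains possible at r2c6, so r2c6=8.
Step 24. [r8c5∈{4}] r8c5 has the single candidate 4. So r8c5=4.
Step 25. [r8c1∈{7}] nothing but 7 survives at r8c1. So r8c1=7.
Step 26. [r5c8∈{9}] r5c8's peers cover all but 9, so r5c8=9.
Step 27. [r1c9∈{5}] nothing but 5 survives at r1c9. So r1c9=5.
Step 28. [r5c2∈{6}] r5c2 is down to just 6. So r5c2=6.
Step 29. [r9c5∈{3}] nothing but 3 survives at r9c5, so r9c5=3.
Step 30. [r8c2∈{1}] r8c2's peers cover all but 1 ⇒ r8c2=1.
Step 31. [r1c6∈{3}] r1c6 is down to just 3 ⇒ r1c6=3.
Step 32. [r5c6∈{5}] only 5 remains possible at r5c6. So r5c6=5.
Step 33. [r3c8∈{3}] r3c8 has the single candidate 3, so r3c8=3.
Step 34. [r6c1∈{2}] r6c1's peers cover all but 2 ⇒ r6c1=2.
Step 35. [r7c8∈{5}] r7c8 has the single candidate 5. So r7c8=5.
Step 36. [r4c8∈{7}] r4c8 has the single candidate 7 ⇒ r4c8=7.
Step 37. [r8c7∈{8}] r8c7's peers cover all but 8 ⇒ r8c7=8.
Step 38. [r9c4∈{6}] r9c4 has the single candidate 6. So r9c4=6.
Step 39. [r9c8∈{2}] r9c8's peers cover all but 2, so r9c8=2.
Step 40. [r6c3∈{5}] only 5 remains possible at r6c3, so r6c3=5.

Answer: 6 4 1 9 7 3 2 8 5 / 5 3 2 1 6 8 9 4 7 / 9 8 7 2 5 4 6 3 1 / 1 9 3 4 2 6 5 7 8 / 4 6 8 7 1 5 3 9 2 / 2 7 5 3 8 9 4 1 6 / 3 2 6 8 9 1 7 5 4 / 7 1 9 5 4 2 8 6 3 / 8 5 4 6 3 7 1 2 9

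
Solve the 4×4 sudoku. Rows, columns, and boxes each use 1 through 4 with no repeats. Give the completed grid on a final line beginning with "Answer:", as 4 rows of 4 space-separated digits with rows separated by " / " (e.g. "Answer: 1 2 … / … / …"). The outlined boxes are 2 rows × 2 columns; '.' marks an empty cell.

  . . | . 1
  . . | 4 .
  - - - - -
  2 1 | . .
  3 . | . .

Step 1. [r4c2∈{4}] r4c2 has the single candidate 4, so r4c2=4.
Step 2. [r3c3∈{3}] r3c3's peers cover all but 3 ⇒ r3c3=3.
Step 3. [r1c3∈{2}] r1c3 is down to just 2, so r1c3=2.
Step 4. [r2c4∈{3}] only 3 remains possible at r2c4. So r2c4=3.
Step 5. [r1c1∈{4}] nothing but 4 survives at r1c1 ⇒ r1c1=4.
Step 6. [r1c2∈{3}] only 3 remains possible at r1c2 ⇒ r1c2=3.
Step 7. [r3c4∈{4}] only 4 remains possible at r3c4 ⇒ r3c4=4.
Step 8. [r4c4∈{2}] only 2 remains possible at r4c4 ⇒ r4c4=2.
Step 9. [r2c2∈{2}] nothing but 2 survives at r2c2. So r2c2=2.
Step 10. [r4c3∈{1}] r4c3 is down to just 1, so r4c3=1.
Step 11. [r2c1∈{1}] nothing but 1 survives at r2c1. So r2c1=1.

Answer: 4 3 2 1 / 1 2 4 3 / 2 1 3 4 / 3 4 1 2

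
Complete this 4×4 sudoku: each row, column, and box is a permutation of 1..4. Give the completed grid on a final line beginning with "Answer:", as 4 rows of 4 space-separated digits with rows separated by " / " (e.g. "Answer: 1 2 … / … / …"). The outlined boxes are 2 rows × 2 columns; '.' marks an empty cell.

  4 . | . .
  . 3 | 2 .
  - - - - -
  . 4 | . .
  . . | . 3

Step 1. [r1c4∈{1}] nothing but 1 survives at r1c4. So r1c4=1.
Step 2. [r4c2∈{1,2}] in col 2, 1 fits only at r4c2, so r4c2=1.
Step 3. [r4c1∈{2}] r4c1 is down to just 2 ⇒ r4c1=2.
Step 4. [r3c3∈{1}] nothing but 1 survives at r3c3, so r3c3=1.
Step 5. [r2c1∈{1}] r2c1 has the single candidate 1. So r2c1=1.
Step 6. [r1c3∈{3}] r1c3 has the single candidate 3, so r1c3=3.
Step 7. [r1c2∈{2}] nothing but 2 survives at r1c2, so r1c2=2.
Step 8. [r3c1∈{3}] r3c1's peers cover all but 3, so r3c1=3.
Step 9. [r4c3∈{4}] r4c3 is down to just 4, so r4c3=4.
Step 10. [r3c4∈{2}] only 2 remains possible at r3c4, so r3c4=2.
Step 11. [r2c4∈{4}] nothing but 4 survives at r2c4, so r2c4=4.

Answer: 4 2 3 1 / 1 3 2 4 / 3 4 1 2 / 2 1 4 3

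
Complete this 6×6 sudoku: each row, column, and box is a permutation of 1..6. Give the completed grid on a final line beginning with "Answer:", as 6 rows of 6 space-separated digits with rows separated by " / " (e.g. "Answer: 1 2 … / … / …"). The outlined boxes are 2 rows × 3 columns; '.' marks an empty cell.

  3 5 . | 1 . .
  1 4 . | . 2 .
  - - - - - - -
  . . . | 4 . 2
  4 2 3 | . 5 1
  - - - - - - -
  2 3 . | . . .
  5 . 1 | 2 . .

Step 1. [r2c3∈{6}] only 6 remains possible at r2c3. So r2c3=6.
Step 2. [r6c2∈{6}] r6c2's peers cover all but 6. So r6c2=6.
Step 3. [r3c5∈{3,6}] across row 3, 3 lands solely at r3c5, so r3c5=3.
Step 4. [r6c5∈{4}] r6c5 has the single candidate 4, so r6c5=4.
Step 5. [r1c5∈{6}] r1c5 has the single candidate 6. So r1c5=6.
Step 6. [r5c6∈{5,6}] across col 6, 6 lands solely at r5c6 ⇒ r5c6=6.
Step 7. [r2c4∈{3,5}] r2c4 is the only open cell in col 4 admitting 3, so r2c4=3.
Step 8. [r5c3∈{4}] r5c3 is down to just 4, so r5c3=4.
Step 9. [r3c2∈{1}] r3c2's peers cover all but 1, so r3c2=1.
Step 10. [r6c6∈{3}] r6c6 has the single candidate 3. So r6c6=3.
Step 11. [r3c1∈{6}] r3c1's peers cover all but 6 ⇒ r3c1=6.
Step 12. [r5c4∈{5}] r5c4 is down to just 5, so r5c4=5.
Step 13. [r1c3∈{2}] r1c3's peers cover all but 2. So r1c3=2.
Step 14. [r2c6∈{5}] r2c6 has the single candidate 5. So r2c6=5.
Step 15. [r5c5∈{1}] r5c5 has the single candidate 1, so r5c5=1.
Step 16. [r1c6∈{4}] nothing but 4 survives at r1c6 ⇒ r1c6=4.
Step 17. [r4c4∈{6}] r4c4's peers cover all but 6 ⇒ r4c4=6.
Step 18. [r3c3∈{5}] only 5 remains possible at r3c3 ⇒ r3c3=5.

Answer: 3 5 2 1 6 4 / 1 4 6 3 2 5 / 6 1 5 4 3 2 / 4 2 3 6 5 1 / 2 3 4 5 1 6 / 5 6 1 2 4 3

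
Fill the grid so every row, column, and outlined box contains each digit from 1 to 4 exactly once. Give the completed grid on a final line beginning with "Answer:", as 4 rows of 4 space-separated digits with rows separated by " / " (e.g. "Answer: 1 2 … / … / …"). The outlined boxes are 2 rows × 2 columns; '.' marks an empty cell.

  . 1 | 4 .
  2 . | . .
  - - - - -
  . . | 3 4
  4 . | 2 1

Step 1. [r2c4∈{3}] r2c4 is down to just 3, so r2c4=3.
Step 2. [r4c2∈{3}] r4c2 has the single candidate 3, so r4c2=3.
Step 3. [r2c3∈{1}] r2c3 is down to just 1 ⇒ r2c3=1.
Step 4. [r3c1∈{1}] r3c1 is down to just 1 ⇒ r3c1=1.
Step 5. [r3c2∈{2}] nothing but 2 survives at r3c2 ⇒ r3c2=2.
Step 6. [r1c4∈{2}] r1c4 is down to just 2, so r1c4=2.
Step 7. [r2c2∈{4}] r2c2 has the single candidate 4. So r2c2=4.
Step 8. [r1c1∈{3}] r1c1 has the single candidate 3. So r1c1=3.

Answer: 3 1 4 2 / 2 4 1 3 / 1 2 3 4 / 4 3 2 1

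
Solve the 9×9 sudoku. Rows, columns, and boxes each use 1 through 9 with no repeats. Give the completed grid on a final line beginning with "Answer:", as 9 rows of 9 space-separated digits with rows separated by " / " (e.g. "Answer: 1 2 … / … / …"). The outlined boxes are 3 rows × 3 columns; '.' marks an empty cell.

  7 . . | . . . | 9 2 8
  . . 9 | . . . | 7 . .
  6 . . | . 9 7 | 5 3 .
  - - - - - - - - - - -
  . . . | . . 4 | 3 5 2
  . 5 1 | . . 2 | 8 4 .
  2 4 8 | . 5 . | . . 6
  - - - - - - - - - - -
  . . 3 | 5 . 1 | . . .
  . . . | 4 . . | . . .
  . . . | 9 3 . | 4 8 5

Step 1. [r9c6∈{6}] r9c6's peers cover all but 6. So r9c6=6.
Step 2. [r8c6∈{8}] r8c6 is down to just 8, so r8c6=8.
Step 3. [r2c8∈{1,6}] across box 3, 6 lands solely at r2c8, so r2c8=6.
Step 4. [r4c1∈{9}] r4c1 is down to just 9 ⇒ r4c1=9.
Step 5. [r5c9∈{7,9}] in row 5, 9 fits only at r5c9 ⇒ r5c9=9.
Step 6. [r7c9∈{7}] r7c9 has the single candidate 7 ⇒ r7c9=7.
Step 7. [r8c5∈{2,7}] box 8 places 7 nowhere but r8c5 ⇒ r8c5=7.
Step 8. [r5c4∈{3,6,7}] r5c4 is the only open cell in row 5 admitting 7, so r5c4=7.
Step 9. [r9c1∈{1}] only 1 remains possible at r9c1 ⇒ r9c1=1.
Step 10. [r7c5∈{2}] r7c5 has the single candidate 2. So r7c5=2.
Step 11. [r8c7∈{1,2,6}] across col 7, 2 lands solely at r8c7, so r8c7=2.
Step 12. [r5c5∈{6}] r5c5 is down to just 6. So r5c5=6.
Step 13. [r6c7∈{1}] only 1 remains possible at r6c7, so r6c7=1.
Step 14. [r6c4∈{3}] r6c4 has the single candidate 3. So r6c4=3.
Step 15. [r7c8∈{9}] r7c8 is down to just 9 ⇒ r7c8=9.
Step 16. [r8c1∈{5}] r8c1's peers cover all but 5, so r8c1=5.
Step 17. [r8c3∈{6}] r8c3 has the single candidate 6. So r8c3=6.
Step 18. [r7c2∈{8}] only 8 remains possible at r7c2, so r7c2=8.
Step 19. [r3c4∈{1,2,8}] across row 3, 8 lands solely at r3c4. So r3c4=8.
Step 20. [r4c4∈{1}] nothing but 1 survives at r4c4 ⇒ r4c4=1.
Step 21. [r2c1∈{3,4,8}] row 2 places 8 nowhere but r2c1 ⇒ r2c1=8.
Step 22. [r2c6∈{3,5}] 5 has one home in row 2: r2c6. So r2c6=5.
Step 23. [r2c2∈{1,2,3}] across row 2, 3 lands solely at r2c2. So r2c2=3.
Step 24. [r1c2∈{1}] only 1 remains possible at r1c2. So r1c2=1.
Step 25. [r3c9∈{1,4}] row 3 places 1 nowhere but r3c9. So r3c9=1.
Step 26. [r4c3∈{7}] r4c3's peers cover all but 7, so r4c3=7.
Step 27. [r3c2∈{2}] only 2 remains possible at r3c2 ⇒ r3c2=2.
Step 28. [r1c5∈{4}] r1c5 has the single candidate 4. So r1c5=4.
Step 29. [r8c8∈{1}] r8c8's peers cover all but 1, so r8c8=1.
Step 30. [r9c2∈{7}] r9c2's peers cover all but 7 ⇒ r9c2=7.
Step 31. [r8c2∈{9}] r8c2 has the single candidate 9, so r8c2=9.
Step 32. [r6c8∈{7}] r6c8 is down to just 7. So r6c8=7.
Step 33. [r1c4∈{6}] r1c4 is down to just 6. So r1c4=6.
Step 34. [r9c3∈{2}] r9c3 is down to just 2, so r9c3=2.
Step 35. [r2c9∈{4}] r2c9's peers cover all but 4. So r2c9=4.
Step 36. [r2c4∈{2}] r2c4 is down to just 2. So r2c4=2.
Step 37. [r4c2∈{6}] only 6 remains possible at r4c2. So r4c2=6.
Step 38. [r2c5∈{1}] r2c5's peers cover all but 1, so r2c5=1.
Step 39. [r8c9∈{3}] nothing but 3 survives at r8c9, so r8c9=3.
Step 40. [r1c3∈{5}] r1c3 is down to just 5. So r1c3=5.
Step 41. [r5c1∈{3}] only 3 remains possible at r5c1 ⇒ r5c1=3.
Step 42. [r7c1∈{4}] nothing but 4 survives at r7c1. So r7c1=4.
Step 43. [r6c6∈{9}] r6c6 is down to just 9, so r6c6=9.
Step 44. [r3c3∈{4}] only 4 remains possible at r3c3, so r3c3=4.
Step 45. [r1c6∈{3}] r1c6's peers cover all but 3 ⇒ r1c6=3.
Step 46. [r4c5∈{8}] nothing but 8 survives at r4c5. So r4c5=8.
Step 47. [r7c7∈{6}] only 6 remains possible at r7c7. So r7c7=6.

Answer: 7 1 5 6 4 3 9 2 8 / 8 3 9 2 1 5 7 6 4 / 6 2 4 8 9 7 5 3 1 / 9 6 7 1 8 4 3 5 2 / 3 5 1 7 6 2 8 4 9 / 2 4 8 3 5 9 1 7 6 / 4 8 3 5 2 1 6 9 7 / 5 9 6 4 7 8 2 1 3 / 1 7 2 9 3 6 4 8 5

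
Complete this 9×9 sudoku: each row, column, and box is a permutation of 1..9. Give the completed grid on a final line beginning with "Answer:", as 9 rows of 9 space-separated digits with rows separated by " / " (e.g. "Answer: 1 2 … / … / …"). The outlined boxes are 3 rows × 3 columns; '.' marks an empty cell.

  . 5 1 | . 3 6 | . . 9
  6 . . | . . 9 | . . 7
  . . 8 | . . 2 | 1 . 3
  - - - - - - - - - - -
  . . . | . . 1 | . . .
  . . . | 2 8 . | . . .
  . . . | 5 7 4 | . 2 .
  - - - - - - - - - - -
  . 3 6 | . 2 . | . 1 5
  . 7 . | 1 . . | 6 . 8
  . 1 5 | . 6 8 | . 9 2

Step 1. [r9c1∈{4}] nothing but 4 survives at r9c1, so r9c1=4.
Step 2. [r4c5∈{9}] r4c5 has the single candidate 9. So r4c5=9.
Step 3. [r5c6∈{3}] only 3 remains possible at r5c6. So r5c6=3.
Step 4. [r2c3∈{2,3,4}] across row 2, 3 lands solely at r2c3. So r2c3=3.
Step 5. [r6c3∈{9}] r6c3 has the single candidate 9. So r6c3=9.
Step 6. [r3c8∈{4,5,6}] row 3 places 6 nowhere but r3c8 ⇒ r3c8=6.
Step 7. [r8c8∈{3,4}] r8c8 is the only open cell in row 8 admitting 3 ⇒ r8c8=3.
Step 8. [r7c7∈{4,7}] box 9 places 4 nowhere but r7c7 ⇒ r7c7=4.
Step 9. [r7c1∈{8,9}] 8 has one home in row 7: r7c1, so r7c1=8.
Step 10. [r9c7∈{7}] r9c7's peers cover all but 7. So r9c7=7.
Step 11. [r3c5∈{4,5}] 5 has one home in row 3: r3c5 ⇒ r3c5=5.
Step 12. [r8c3∈{2}] r8c3 is down to just 2 ⇒ r8c3=2.
Step 13. [r4c4∈{6}] r4c4 is down to just 6. So r4c4=6.
Step 14. [r4c9∈{4}] r4c9's peers cover all but 4 ⇒ r4c9=4.
Step 15. [r4c3∈{7}] only 7 remains possible at r4c3. So r4c3=7.
Step 16. [r3c2∈{4,9}] col 2 places 9 nowhere but r3c2. So r3c2=9.
Step 17. [r2c2∈{2,4}] 4 has one home in box 1: r2c2. So r2c2=4.
Step 18. [r2c7∈{2,5,8}] in row 2, 2 fits only at r2c7. So r2c7=2.
Step 19. [r1c7∈{8}] nothing but 8 survives at r1c7, so r1c7=8.
Step 20. [r3c4∈{4,7}] across row 3, 4 lands solely at r3c4. So r3c4=4.
Step 21. [r4c8∈{5,8}] in col 8, 8 fits only at r4c8. So r4c8=8.
Step 22. [r1c4∈{7}] r1c4's peers cover all but 7. So r1c4=7.
Step 23. [r5c2∈{6}] nothing but 6 survives at r5c2, so r5c2=6.
Step 24. [r6c7∈{3}] r6c7 is down to just 3 ⇒ r6c7=3.
Step 25. [r4c7∈{5}] r4c7 is down to just 5, so r4c7=5.
Step 26. [r5c9∈{1}] r5c9's peers cover all but 1. So r5c9=1.
Step 27. [r4c2∈{2}] r4c2 has the single candidate 2, so r4c2=2.
Step 28. [r5c3∈{4}] r5c3's peers cover all but 4. So r5c3=4.
Step 29. [r5c7∈{9}] r5c7 is down to just 9, so r5c7=9.
Step 30. [r7c6∈{7}] only 7 remains possible at r7c6, so r7c6=7.
Step 31. [r2c5∈{1}] r2c5 is down to just 1 ⇒ r2c5=1.
Step 32. [r1c8∈{4}] nothing but 4 survives at r1c8 ⇒ r1c8=4.
Step 33. [r2c4∈{8}] nothing but 8 survives at r2c4 ⇒ r2c4=8.
Step 34. [r6c2∈{8}] only 8 remains possible at r6c2 ⇒ r6c2=8.
Step 35. [r2c8∈{5}] nothing but 5 survives at r2c8, so r2c8=5.
Step 36. [r9c4∈{3}] r9c4's peers cover all but 3, so r9c4=3.
Step 37. [r8c6∈{5}] r8c6 has the single candidate 5 ⇒ r8c6=5.
Step 38. [r5c8∈{7}] r5c8's peers cover all but 7. So r5c8=7.
Step 39. [r7c4∈{9}] r7c4's peers cover all but 9, so r7c4=9.
Step 40. [r4c1∈{3}] r4c1 is down to just 3. So r4c1=3.
Step 41. [r6c1∈{1}] r6c1 has the single candidate 1 ⇒ r6c1=1.
Step 42. [r8c1∈{9}] nothing but 9 survives at r8c1, so r8c1=9.
Step 43. [r3c1∈{7}] nothing but 7 survives at r3c1. So r3c1=7.
Step 44. [r6c9∈{6}] nothing but 6 survives at r6c9, so r6c9=6.
Step 45. [r8c5∈{4}] r8c5 has the single candidate 4. So r8c5=4.
Step 46. [r5c1∈{5}] nothing but 5 survives at r5c1, so r5c1=5.
Step 47. [r1c1∈{2}] r1c1 is down to just 2, so r1c1=2.

Answer: 2 5 1 7 3 6 8 4 9 / 6 4 3 8 1 9 2 5 7 / 7 9 8 4 5 2 1 6 3 / 3 2 7 6 9 1 5 8 4 / 5 6 4 2 8 3 9 7 1 / 1 8 9 5 7 4 3 2 6 / 8 3 6 9 2 7 4 1 5 / 9 7 2 1 4 5 6 3 8 / 4 1 5 3 6 8 7 9 2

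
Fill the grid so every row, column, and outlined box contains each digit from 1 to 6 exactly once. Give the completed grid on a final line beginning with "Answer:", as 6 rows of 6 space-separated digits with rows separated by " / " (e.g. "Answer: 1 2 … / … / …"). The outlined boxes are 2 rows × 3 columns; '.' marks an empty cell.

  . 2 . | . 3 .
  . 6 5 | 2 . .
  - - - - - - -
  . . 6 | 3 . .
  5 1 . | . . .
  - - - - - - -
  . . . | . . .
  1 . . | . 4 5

Step 1. [r5c6∈{1,2,3,6}] col 6 places 3 nowhere but r5c6, so r5c6=3.
Step 2. [r1c1∈{4}] r1c1 has the single candidate 4. So r1c1=4.
Step 3. [r5c5∈{1,2,6}] box 6 places 2 nowhere but r5c5, so r5c5=2.
Step 4. [r2c5∈{1}] r2c5 has the single candidate 1. So r2c5=1.
Step 5. [r4c4∈{4,6}] across col 4, 4 lands solely at r4c4 ⇒ r4c4=4.
Step 6. [r4c3∈{2,3}] in row 4, 3 fits only at r4c3, so r4c3=3.
Step 7. [r1c6∈{6}] r1c6's peers cover all but 6, so r1c6=6.
Step 8. [r4c6∈{2}] r4c6's peers cover all but 2, so r4c6=2.
Step 9. [r3c2∈{4}] r3c2's peers cover all but 4. So r3c2=4.
Step 10. [r5c4∈{1,6}] row 5 places 1 nowhere but r5c4. So r5c4=1.
Step 11. [r1c4∈{5}] nothing but 5 survives at r1c4. So r1c4=5.
Step 12. [r6c3∈{2}] only 2 remains possible at r6c3 ⇒ r6c3=2.
Step 13. [r5c1∈{6}] r5c1 has the single candidate 6, so r5c1=6.
Step 14. [r4c5∈{6}] r4c5's peers cover all but 6. So r4c5=6.
Step 15. [r3c1∈{2}] r3c1 is down to just 2, so r3c1=2.
Step 16. [r5c3∈{4}] r5c3 has the single candidate 4 ⇒ r5c3=4.
Step 17. [r3c6∈{1}] r3c6's peers cover all but 1 ⇒ r3c6=1.
Step 18. [r5c2∈{5}] r5c2 is down to just 5 ⇒ r5c2=5.
Step 19. [r2c6∈{4}] r2c6 is down to just 4. So r2c6=4.
Step 20. [r6c4∈{6}] r6c4 has the single candidate 6. So r6c4=6.
Step 21. [r1c3∈{1}] nothing but 1 survives at r1c3 ⇒ r1c3=1.
Step 22. [r6c2∈{3}] r6c2 has the single candidate 3. So r6c2=3.
Step 23. [r2c1∈{3}] only 3 remains possible at r2c1. So r2c1=3.
Step 24. [r3c5∈{5}] r3c5's peers cover all but 5, so r3c5=5.

Answer: 4 2 1 5 3 6 / 3 6 5 2 1 4 / 2 4 6 3 5 1 / 5 1 3 4 6 2 / 6 5 4 1 2 3 / 1 3 2 6 4 5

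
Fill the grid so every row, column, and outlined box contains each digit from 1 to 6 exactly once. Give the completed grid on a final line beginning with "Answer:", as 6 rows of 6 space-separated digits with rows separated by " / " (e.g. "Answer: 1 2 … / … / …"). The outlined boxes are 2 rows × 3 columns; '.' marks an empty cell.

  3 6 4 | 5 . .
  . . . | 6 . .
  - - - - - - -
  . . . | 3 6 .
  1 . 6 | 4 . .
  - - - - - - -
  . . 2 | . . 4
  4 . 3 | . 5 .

Step 1. [r3c6∈{1,2,5}] across row 3, 1 lands solely at r3c6. So r3c6=1.
Step 2. [r1c6∈{2}] r1c6 has the single candidate 2. So r1c6=2.
Step 3. [r3c3∈{5}] r3c3 is down to just 5, so r3c3=5.
Step 4. [r3c1∈{2}] only 2 remains possible at r3c1 ⇒ r3c1=2.
Step 5. [r6c2∈{1}] only 1 remains possible at r6c2 ⇒ r6c2=1.
Step 6. [r5c5∈{1,3}] row 5 places 3 nowhere but r5c5. So r5c5=3.
Step 7. [r2c1∈{5}] r2c1's peers cover all but 5. So r2c1=5.
Step 8. [r2c5∈{1,4}] row 2 places 4 nowhere but r2c5 ⇒ r2c5=4.
Step 9. [r5c4∈{1}] only 1 remains possible at r5c4. So r5c4=1.
Step 10. [r3c2∈{4}] r3c2 has the single candidate 4, so r3c2=4.
Step 11. [r4c5∈{2}] r4c5 is down to just 2. So r4c5=2.
Step 12. [r6c4∈{2}] only 2 remains possible at r6c4 ⇒ r6c4=2.
Step 13. [r2c3∈{1}] r2c3's peers cover all but 1 ⇒ r2c3=1.
Step 14. [r5c2∈{5}] nothing but 5 survives at r5c2 ⇒ r5c2=5.
Step 15. [r2c2∈{2}] nothing but 2 survives at r2c2. So r2c2=2.
Step 16. [r1c5∈{1}] r1c5 has the single candidate 1 ⇒ r1c5=1.
Step 17. [r4c2∈{3}] r4c2 is down to just 3. So r4c2=3.
Step 18. [r5c1∈{6}] r5c1's peers cover all but 6 ⇒ r5c1=6.
Step 19. [r4c6∈{5}] nothing but 5 survives at r4c6, so r4c6=5.
Step 20. [r6c6∈{6}] only 6 remains possible at r6c6. So r6c6=6.
Step 21. [r2c6∈{3}] r2c6 is down to just 3 ⇒ r2c6=3.

Answer: 3 6 4 5 1 2 / 5 2 1 6 4 3 / 2 4 5 3 6 1 / 1 3 6 4 2 5 / 6 5 2 1 3 4 / 4 1 3 2 5 6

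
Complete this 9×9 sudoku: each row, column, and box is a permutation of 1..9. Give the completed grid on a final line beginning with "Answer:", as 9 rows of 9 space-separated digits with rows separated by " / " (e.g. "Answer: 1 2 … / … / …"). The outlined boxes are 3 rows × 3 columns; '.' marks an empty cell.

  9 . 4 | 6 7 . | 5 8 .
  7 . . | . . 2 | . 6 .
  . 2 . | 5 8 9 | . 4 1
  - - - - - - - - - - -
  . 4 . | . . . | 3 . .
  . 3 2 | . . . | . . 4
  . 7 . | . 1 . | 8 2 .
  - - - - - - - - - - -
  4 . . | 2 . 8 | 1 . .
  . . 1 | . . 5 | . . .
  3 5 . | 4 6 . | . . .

Step 1. [r3c1∈{6}] r3c1 has the single candidate 6. So r3c1=6.
Step 2. [r6c1∈{5}] r6c1 is down to just 5. So r6c1=5.
Step 3. [r8c7∈{2,4,6,7,9}] across row 8, 4 lands solely at r8c7, so r8c7=4.
Step 4. [r5c7∈{6,7,9}] r5c7 is the only open cell in col 7 admitting 6. So r5c7=6.
Step 5. [r6c9∈{9}] r6c9's peers cover all but 9, so r6c9=9.
Step 6. [r2c9∈{3}] r2c9 has the single candidate 3, so r2c9=3.
Step 7. [r4c3∈{6,8,9}] 9 has one home in box 4: r4c3 ⇒ r4c3=9.
Step 8. [r5c6∈{7}] r5c6 has the single candidate 7, so r5c6=7.
Step 9. [r8c4∈{3,7,9}] in col 4, 7 fits only at r8c4. So r8c4=7.
Step 10. [r9c7∈{2,7,9}] in col 7, 2 fits only at r9c7, so r9c7=2.
Step 11. [r9c8∈{7,9}] r9c8 is the only open cell in row 9 admitting 9. So r9c8=9.
Step 12. [r6c6∈{3,4,6}] across row 6, 4 lands solely at r6c6. So r6c6=4.
Step 13. [r5c4∈{8,9}] 9 has one home in col 4: r5c4, so r5c4=9.
Step 14. [r5c1∈{1,8}] 8 has one home in row 5: r5c1 ⇒ r5c1=8.
Step 15. [r5c5∈{5}] only 5 remains possible at r5c5 ⇒ r5c5=5.
Step 16. [r2c4∈{1}] r2c4 has the single candidate 1, so r2c4=1.
Step 17. [r8c8∈{3}] r8c8 has the single candidate 3, so r8c8=3.
Step 18. [r8c5∈{9}] r8c5 is down to just 9 ⇒ r8c5=9.
Step 19. [r2c2∈{8}] r2c2's peers cover all but 8 ⇒ r2c2=8.
Step 20. [r8c2∈{6}] only 6 remains possible at r8c2 ⇒ r8c2=6.
Step 21. [r7c3∈{7}] r7c3 is down to just 7 ⇒ r7c3=7.
Step 22. [r4c8∈{1,5,7}] col 8 places 7 nowhere but r4c8, so r4c8=7.
Step 23. [r8c9∈{8}] only 8 remains possible at r8c9 ⇒ r8c9=8.
Step 24. [r7c9∈{5,6}] in row 7, 6 fits only at r7c9. So r7c9=6.
Step 25. [r9c9∈{7}] r9c9 has the single candidate 7 ⇒ r9c9=7.
Step 26. [r4c5∈{2}] nothing but 2 survives at r4c5, so r4c5=2.
Step 27. [r7c8∈{5}] r7c8 has the single candidate 5. So r7c8=5.
Step 28. [r2c3∈{5}] r2c3's peers cover all but 5. So r2c3=5.
Step 29. [r3c7∈{7}] r3c7 has the single candidate 7. So r3c7=7.
Step 30. [r1c9∈{2}] r1c9 is down to just 2, so r1c9=2.
Step 31. [r9c6∈{1}] r9c6's peers cover all but 1 ⇒ r9c6=1.
Step 32. [r6c4∈{3}] r6c4's peers cover all but 3. So r6c4=3.
Step 33. [r9c3∈{8}] nothing but 8 survives at r9c3 ⇒ r9c3=8.
Step 34. [r8c1∈{2}] only 2 remains possible at r8c1. So r8c1=2.
Step 35. [r2c5∈{4}] r2c5 is down to just 4. So r2c5=4.
Step 36. [r4c9∈{5}] r4c9's peers cover all but 5. So r4c9=5.
Step 37. [r1c6∈{3}] r1c6 has the single candidate 3, so r1c6=3.
Step 38. [r3c3∈{3}] r3c3 has the single candidate 3. So r3c3=3.
Step 39. [r4c1∈{1}] only 1 remains possible at r4c1. So r4c1=1.
Step 40. [r7c5∈{3}] nothing but 3 survives at r7c5, so r7c5=3.
Step 41. [r7c2∈{9}] r7c2 has the single candidate 9, so r7c2=9.
Step 42. [r1c2∈{1}] r1c2 is down to just 1, so r1c2=1.
Step 43. [r4c6∈{6}] r4c6 has the single candidate 6, so r4c6=6.
Step 44. [r5c8∈{1}] r5c8 has the single candidate 1 ⇒ r5c8=1.
Step 45. [r4c4∈{8}] r4c4's peers cover all but 8, so r4c4=8.
Step 46. [r6c3∈{6}] only 6 remains possible at r6c3, so r6c3=6.
Step 47. [r2c7∈{9}] r2c7's peers cover all but 9. So r2c7=9.

Answer: 9 1 4 6 7 3 5 8 2 / 7 8 5 1 4 2 9 6 3 / 6 2 3 5 8 9 7 4 1 / 1 4 9 8 2 6 3 7 5 / 8 3 2 9 5 7 6 1 4 / 5 7 6 3 1 4 8 2 9 / 4 9 7 2 3 8 1 5 6 / 2 6 1 7 9 5 4 3 8 / 3 5 8 4 6 1 2 9 7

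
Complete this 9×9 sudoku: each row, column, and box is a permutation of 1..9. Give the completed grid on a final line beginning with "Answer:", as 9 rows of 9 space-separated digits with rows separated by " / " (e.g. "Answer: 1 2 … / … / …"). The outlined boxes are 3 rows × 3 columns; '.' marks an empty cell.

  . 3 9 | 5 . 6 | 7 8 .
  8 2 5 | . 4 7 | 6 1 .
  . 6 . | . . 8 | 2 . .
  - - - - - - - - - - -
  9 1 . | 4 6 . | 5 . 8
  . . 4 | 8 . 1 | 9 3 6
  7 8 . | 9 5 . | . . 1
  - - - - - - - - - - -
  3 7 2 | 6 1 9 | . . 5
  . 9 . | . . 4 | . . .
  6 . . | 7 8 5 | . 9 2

Step 1. [r9c7∈{1,3,4}] across row 9, 3 lands solely at r9c7, so r9c7=3.
Step 2. [r1c1∈{1,4}] 1 has one home in row 1: r1c1, so r1c1=1.
Step 3. [r2c4∈{3}] r2c4 is down to just 3. So r2c4=3.
Step 4. [r7c8∈{4}] r7c8 is down to just 4, so r7c8=4.
Step 5. [r4c3∈{3}] r4c3 has the single candidate 3 ⇒ r4c3=3.
Step 6. [r4c6∈{2}] r4c6's peers cover all but 2, so r4c6=2.
Step 7. [r8c3∈{1,8}] r8c3 is the only open cell in col 3 admitting 8 ⇒ r8c3=8.
Step 8. [r3c9∈{3,4,9}] in row 3, 3 fits only at r3c9. So r3c9=3.
Step 9. [r8c4∈{2}] only 2 remains possible at r8c4. So r8c4=2.
Step 10. [r8c9∈{7}] only 7 remains possible at r8c9. So r8c9=7.
Step 11. [r5c2∈{5}] r5c2 has the single candidate 5. So r5c2=5.
Step 12. [r7c7∈{8}] only 8 remains possible at r7c7, so r7c7=8.
Step 13. [r8c7∈{1}] r8c7 is down to just 1, so r8c7=1.
Step 14. [r3c1∈{4}] only 4 remains possible at r3c1 ⇒ r3c1=4.
Step 15. [r3c4∈{1}] r3c4's peers cover all but 1. So r3c4=1.
Step 16. [r9c3∈{1}] only 1 remains possible at r9c3, so r9c3=1.
Step 17. [r1c5∈{2}] r1c5 has the single candidate 2, so r1c5=2.
Step 18. [r6c3∈{6}] r6c3's peers cover all but 6 ⇒ r6c3=6.
Step 19. [r1c9∈{4}] r1c9 has the single candidate 4 ⇒ r1c9=4.
Step 20. [r3c3∈{7}] r3c3 has the single candidate 7, so r3c3=7.
Step 21. [r6c7∈{4}] r6c7 has the single candidate 4, so r6c7=4.
Step 22. [r8c5∈{3}] nothing but 3 survives at r8c5 ⇒ r8c5=3.
Step 23. [r9c2∈{4}] only 4 remains possible at r9c2 ⇒ r9c2=4.
Step 24. [r6c8∈{2}] r6c8 has the single candidate 2, so r6c8=2.
Step 25. [r2c9∈{9}] r2c9 is down to just 9. So r2c9=9.
Step 26. [r3c5∈{9}] r3c5 is down to just 9 ⇒ r3c5=9.
Step 27. [r5c5∈{7}] r5c5 is down to just 7. So r5c5=7.
Step 28. [r8c8∈{6}] r8c8 has the single candidate 6 ⇒ r8c8=6.
Step 29. [r8c1∈{5}] r8c1 has the single candidate 5 ⇒ r8c1=5.
Step 30. [r6c6∈{3}] only 3 remains possible at r6c6 ⇒ r6c6=3.
Step 31. [r5c1∈{2}] r5c1 is down to just 2 ⇒ r5c1=2.
Step 32. [r4c8∈{7}] only 7 remains possible at r4c8 ⇒ r4c8=7.
Step 33. [r3c8∈{5}] nothing but 5 survives at r3c8, so r3c8=5.

Answer: 1 3 9 5 2 6 7 8 4 / 8 2 5 3 4 7 6 1 9 / 4 6 7 1 9 8 2 5 3 / 9 1 3 4 6 2 5 7 8 / 2 5 4 8 7 1 9 3 6 / 7 8 6 9 5 3 4 2 1 / 3 7 2 6 1 9 8 4 5 / 5 9 8 2 3 4 1 6 7 / 6 4 1 7 8 5 3 9 2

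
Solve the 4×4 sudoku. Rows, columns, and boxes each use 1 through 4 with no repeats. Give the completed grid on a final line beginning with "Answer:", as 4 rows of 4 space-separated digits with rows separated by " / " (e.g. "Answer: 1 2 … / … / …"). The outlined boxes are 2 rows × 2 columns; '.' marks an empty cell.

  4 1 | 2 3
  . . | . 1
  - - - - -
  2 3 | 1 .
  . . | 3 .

Step 1. [r4c4∈{2,4}] row 4 places 2 nowhere but r4c4, so r4c4=2.
Step 2. [r3c4∈{4}] r3c4's peers cover all but 4 ⇒ r3c4=4.
Step 3. [r2c1∈{3}] r2c1 is down to just 3 ⇒ r2c1=3.
Step 4. [r2c3∈{4}] nothing but 4 survives at r2c3. So r2c3=4.
Step 5. [r4c1∈{1}] r4c1 has the single candidate 1 ⇒ r4c1=1.
Step 6. [r4c2∈{4}] nothing but 4 survives at r4c2. So r4c2=4.
Step 7. [r2c2∈{2}] r2c2's peers cover all but 2 ⇒ r2c2=2.

Answer: 4 1 2 3 / 3 2 4 1 / 2 3 1 4 / 1 4 3 2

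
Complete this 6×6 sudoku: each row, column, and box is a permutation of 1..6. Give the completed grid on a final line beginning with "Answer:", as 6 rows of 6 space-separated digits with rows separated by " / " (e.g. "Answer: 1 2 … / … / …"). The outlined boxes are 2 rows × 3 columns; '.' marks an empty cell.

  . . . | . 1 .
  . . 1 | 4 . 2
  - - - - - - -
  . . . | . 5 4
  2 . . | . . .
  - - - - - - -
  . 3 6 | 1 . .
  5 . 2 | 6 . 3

Step 1. [r4c4∈{3}] r4c4 is down to just 3. So r4c4=3.
Step 2. [r2c2∈{5,6}] in row 2, 5 fits only at r2c2 ⇒ r2c2=5.
Step 3. [r3c1∈{1,3,6}] across col 1, 1 lands solely at r3c1 ⇒ r3c1=1.
Step 4. [r5c1∈{4}] r5c1 has the single candidate 4, so r5c1=4.
Step 5. [r4c5∈{6}] only 6 remains possible at r4c5, so r4c5=6.
Step 6. [r1c6∈{5,6}] r1c6 is the only open cell in col 6 admitting 6, so r1c6=6.
Step 7. [r1c1∈{3}] r1c1's peers cover all but 3 ⇒ r1c1=3.
Step 8. [r4c2∈{4}] r4c2 has the single candidate 4 ⇒ r4c2=4.
Step 9. [r1c4∈{5}] r1c4's peers cover all but 5, so r1c4=5.
Step 10. [r3c4∈{2}] r3c4 has the single candidate 2 ⇒ r3c4=2.
Step 11. [r3c3∈{3}] only 3 remains possible at r3c3 ⇒ r3c3=3.
Step 12. [r2c1∈{6}] r2c1 has the single candidate 6, so r2c1=6.
Step 13. [r6c2∈{1}] r6c2's peers cover all but 1. So r6c2=1.
Step 14. [r5c6∈{5}] r5c6 has the single candidate 5 ⇒ r5c6=5.
Step 15. [r5c5∈{2}] r5c5's peers cover all but 2. So r5c5=2.
Step 16. [r1c2∈{2}] r1c2 has the single candidate 2. So r1c2=2.
Step 17. [r6c5∈{4}] r6c5's peers cover all but 4. So r6c5=4.
Step 18. [r4c6∈{1}] r4c6's peers cover all but 1, so r4c6=1.
Step 19. [r4c3∈{5}] r4c3's peers cover all but 5, so r4c3=5.
Step 20. [r3c2∈{6}] nothing but 6 survives at r3c2, so r3c2=6.
Step 21. [r2c5∈{3}] r2c5 is down to just 3 ⇒ r2c5=3.
Step 22. [r1c3∈{4}] r1c3 is down to just 4 ⇒ r1c3=4.

Answer: 3 2 4 5 1 6 / 6 5 1 4 3 2 / 1 6 3 2 5 4 / 2 4 5 3 6 1 / 4 3 6 1 2 5 / 5 1 2 6 4 3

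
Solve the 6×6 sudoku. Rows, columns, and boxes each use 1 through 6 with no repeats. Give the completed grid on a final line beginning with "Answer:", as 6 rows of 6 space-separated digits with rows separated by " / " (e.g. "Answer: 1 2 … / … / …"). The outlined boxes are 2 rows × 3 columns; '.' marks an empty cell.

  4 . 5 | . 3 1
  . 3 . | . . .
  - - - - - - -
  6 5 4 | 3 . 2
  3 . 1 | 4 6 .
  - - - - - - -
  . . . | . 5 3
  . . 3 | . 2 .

Step 1. [r5c2∈{1,2,4,6}] r5c2 is the only open cell in row 5 admitting 4, so r5c2=4.
Step 2. [r6c2∈{1,6}] 1 has one home in col 2: r6c2, so r6c2=1.
Step 3. [r6c4∈{6}] only 6 remains possible at r6c4, so r6c4=6.
Step 4. [r2c6∈{4,5,6}] col 6 places 6 nowhere but r2c6 ⇒ r2c6=6.
Step 5. [r2c3∈{2}] nothing but 2 survives at r2c3 ⇒ r2c3=2.
Step 6. [r5c4∈{1}] nothing but 1 survives at r5c4. So r5c4=1.
Step 7. [r2c5∈{4}] only 4 remains possible at r2c5. So r2c5=4.
Step 8. [r3c5∈{1}] nothing but 1 survives at r3c5, so r3c5=1.
Step 9. [r1c2∈{6}] only 6 remains possible at r1c2, so r1c2=6.
Step 10. [r5c3∈{6}] nothing but 6 survives at r5c3 ⇒ r5c3=6.
Step 11. [r2c4∈{5}] r2c4 is down to just 5 ⇒ r2c4=5.
Step 12. [r6c1∈{5}] nothing but 5 survives at r6c1 ⇒ r6c1=5.
Step 13. [r5c1∈{2}] nothing but 2 survives at r5c1. So r5c1=2.
Step 14. [r6c6∈{4}] nothing but 4 survives at r6c6 ⇒ r6c6=4.
Step 15. [r1c4∈{2}] nothing but 2 survives at r1c4, so r1c4=2.
Step 16. [r4c6∈{5}] r4c6's peers cover all but 5, so r4c6=5.
Step 17. [r4c2∈{2}] only 2 remains possible at r4c2, so r4c2=2.
Step 18. [r2c1∈{1}] r2c1 is down to just 1, so r2c1=1.

Answer: 4 6 5 2 3 1 / 1 3 2 5 4 6 / 6 5 4 3 1 2 / 3 2 1 4 6 5 / 2 4 6 1 5 3 / 5 1 3 6 2 4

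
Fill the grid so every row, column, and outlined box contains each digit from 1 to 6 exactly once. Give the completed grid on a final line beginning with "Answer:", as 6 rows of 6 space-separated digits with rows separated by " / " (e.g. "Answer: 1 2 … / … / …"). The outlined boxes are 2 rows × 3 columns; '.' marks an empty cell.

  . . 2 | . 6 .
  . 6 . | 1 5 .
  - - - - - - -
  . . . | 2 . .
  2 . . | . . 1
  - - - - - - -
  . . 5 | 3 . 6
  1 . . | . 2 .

Step 1. [r5c1∈{4}] r5c1 is down to just 4 ⇒ r5c1=4.
Step 2. [r2c1∈{3}] only 3 remains possible at r2c1 ⇒ r2c1=3.
Step 3. [r1c4∈{4}] nothing but 4 survives at r1c4 ⇒ r1c4=4.
Step 4. [r3c3∈{1,3,4,6}] across col 3, 1 lands solely at r3c3 ⇒ r3c3=1.
Step 5. [r6c2∈{3}] r6c2 is down to just 3. So r6c2=3.
Step 6. [r4c3∈{3,4,6}] r4c3 is the only open cell in col 3 admitting 3 ⇒ r4c3=3.
Step 7. [r4c5∈{4}] nothing but 4 survives at r4c5 ⇒ r4c5=4.
Step 8. [r4c2∈{5}] r4c2 is down to just 5, so r4c2=5.
Step 9. [r3c6∈{3,5}] row 3 places 5 nowhere but r3c6. So r3c6=5.
Step 10. [r3c2∈{4}] only 4 remains possible at r3c2, so r3c2=4.
Step 11. [r2c6∈{2}] r2c6's peers cover all but 2, so r2c6=2.
Step 12. [r1c1∈{5}] nothing but 5 survives at r1c1, so r1c1=5.
Step 13. [r5c2∈{2}] r5c2 has the single candidate 2, so r5c2=2.
Step 14. [r3c5∈{3}] r3c5 is down to just 3. So r3c5=3.
Step 15. [r2c3∈{4}] r2c3's peers cover all but 4, so r2c3=4.
Step 16. [r6c6∈{4}] r6c6 is down to just 4. So r6c6=4.
Step 17. [r6c3∈{6}] r6c3 has the single candidate 6, so r6c3=6.
Step 18. [r6c4∈{5}] r6c4 has the single candidate 5 ⇒ r6c4=5.
Step 19. [r1c6∈{3}] only 3 remains possible at r1c6, so r1c6=3.
Step 20. [r4c4∈{6}] r4c4 is down to just 6 ⇒ r4c4=6.
Step 21. [r5c5∈{1}] r5c5 has the single candidate 1 ⇒ r5c5=1.
Step 22. [r1c2∈{1}] only 1 remains possible at r1c2 ⇒ r1c2=1.
Step 23. [r3c1∈{6}] nothing but 6 survives at r3c1, so r3c1=6.

Answer: 5 1 2 4 6 3 / 3 6 4 1 5 2 / 6 4 1 2 3 5 / 2 5 3 6 4 1 / 4 2 5 3 1 6 / 1 3 6 5 2 4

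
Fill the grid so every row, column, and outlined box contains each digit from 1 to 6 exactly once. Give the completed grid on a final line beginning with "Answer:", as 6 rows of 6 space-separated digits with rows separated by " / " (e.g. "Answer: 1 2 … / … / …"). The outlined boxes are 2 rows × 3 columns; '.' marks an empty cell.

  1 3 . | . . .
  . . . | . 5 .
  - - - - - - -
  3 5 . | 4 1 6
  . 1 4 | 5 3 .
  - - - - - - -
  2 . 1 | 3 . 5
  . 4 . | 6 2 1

Step 1. [r2c2∈{2,6}] r2c2 is the only open cell in col 2 admitting 2 ⇒ r2c2=2.
Step 2. [r2c1∈{4,6}] 4 has one home in col 1: r2c1, so r2c1=4.
Step 3. [r1c5∈{4,6}] 6 has one home in col 5: r1c5. So r1c5=6.
Step 4. [r6c1∈{5}] only 5 remains possible at r6c1, so r6c1=5.
Step 5. [r4c6∈{2}] r4c6 has the single candidate 2 ⇒ r4c6=2.
Step 6. [r5c2∈{6}] r5c2 is down to just 6 ⇒ r5c2=6.
Step 7. [r5c5∈{4}] r5c5 is down to just 4, so r5c5=4.
Step 8. [r2c4∈{1}] only 1 remains possible at r2c4 ⇒ r2c4=1.
Step 9. [r1c3∈{5}] nothing but 5 survives at r1c3 ⇒ r1c3=5.
Step 10. [r4c1∈{6}] only 6 remains possible at r4c1. So r4c1=6.
Step 11. [r2c6∈{3}] r2c6's peers cover all but 3. So r2c6=3.
Step 12. [r3c3∈{2}] r3c3 has the single candidate 2. So r3c3=2.
Step 13. [r1c4∈{2}] nothing but 2 survives at r1c4 ⇒ r1c4=2.
Step 14. [r1c6∈{4}] r1c6's peers cover all but 4. So r1c6=4.
Step 15. [r2c3∈{6}] only 6 remains possible at r2c3. So r2c3=6.
Step 16. [r6c3∈{3}] r6c3's peers cover all but 3, so r6c3=3.

Answer: 1 3 5 2 6 4 / 4 2 6 1 5 3 / 3 5 2 4 1 6 / 6 1 4 5 3 2 / 2 6 1 3 4 5 / 5 4 3 6 2 1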